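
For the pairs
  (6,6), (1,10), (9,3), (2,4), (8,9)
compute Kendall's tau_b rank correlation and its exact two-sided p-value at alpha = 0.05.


Step 1: Enumerate the 10 unordered pairs (i,j) with i<j and classify each by sign(x_j-x_i) * sign(y_j-y_i).
  (1,2):dx=-5,dy=+4->D; (1,3):dx=+3,dy=-3->D; (1,4):dx=-4,dy=-2->C; (1,5):dx=+2,dy=+3->C
  (2,3):dx=+8,dy=-7->D; (2,4):dx=+1,dy=-6->D; (2,5):dx=+7,dy=-1->D; (3,4):dx=-7,dy=+1->D
  (3,5):dx=-1,dy=+6->D; (4,5):dx=+6,dy=+5->C
Step 2: C = 3, D = 7, total pairs = 10.
Step 3: tau = (C - D)/(n(n-1)/2) = (3 - 7)/10 = -0.400000.
Step 4: Exact two-sided p-value (enumerate n! = 120 permutations of y under H0): p = 0.483333.
Step 5: alpha = 0.05. fail to reject H0.

tau_b = -0.4000 (C=3, D=7), p = 0.483333, fail to reject H0.


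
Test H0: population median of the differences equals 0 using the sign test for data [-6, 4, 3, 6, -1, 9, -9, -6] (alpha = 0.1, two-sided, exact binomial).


Step 1: Discard zero differences. Original n = 8; n_eff = number of nonzero differences = 8.
Nonzero differences (with sign): -6, +4, +3, +6, -1, +9, -9, -6
Step 2: Count signs: positive = 4, negative = 4.
Step 3: Under H0: P(positive) = 0.5, so the number of positives S ~ Bin(8, 0.5).
Step 4: Two-sided exact p-value = sum of Bin(8,0.5) probabilities at or below the observed probability = 1.000000.
Step 5: alpha = 0.1. fail to reject H0.

n_eff = 8, pos = 4, neg = 4, p = 1.000000, fail to reject H0.


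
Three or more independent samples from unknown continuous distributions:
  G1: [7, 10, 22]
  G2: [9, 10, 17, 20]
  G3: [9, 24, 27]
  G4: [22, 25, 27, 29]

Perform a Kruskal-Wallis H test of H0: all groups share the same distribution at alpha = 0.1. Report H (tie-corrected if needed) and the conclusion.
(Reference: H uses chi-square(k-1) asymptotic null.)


Step 1: Combine all N = 14 observations and assign midranks.
sorted (value, group, rank): (7,G1,1), (9,G2,2.5), (9,G3,2.5), (10,G1,4.5), (10,G2,4.5), (17,G2,6), (20,G2,7), (22,G1,8.5), (22,G4,8.5), (24,G3,10), (25,G4,11), (27,G3,12.5), (27,G4,12.5), (29,G4,14)
Step 2: Sum ranks within each group.
R_1 = 14 (n_1 = 3)
R_2 = 20 (n_2 = 4)
R_3 = 25 (n_3 = 3)
R_4 = 46 (n_4 = 4)
Step 3: H = 12/(N(N+1)) * sum(R_i^2/n_i) - 3(N+1)
     = 12/(14*15) * (14^2/3 + 20^2/4 + 25^2/3 + 46^2/4) - 3*15
     = 0.057143 * 902.667 - 45
     = 6.580952.
Step 4: Ties present; correction factor C = 1 - 24/(14^3 - 14) = 0.991209. Corrected H = 6.580952 / 0.991209 = 6.639320.
Step 5: Under H0, H ~ chi^2(3); p-value = 0.084327.
Step 6: alpha = 0.1. reject H0.

H = 6.6393, df = 3, p = 0.084327, reject H0.


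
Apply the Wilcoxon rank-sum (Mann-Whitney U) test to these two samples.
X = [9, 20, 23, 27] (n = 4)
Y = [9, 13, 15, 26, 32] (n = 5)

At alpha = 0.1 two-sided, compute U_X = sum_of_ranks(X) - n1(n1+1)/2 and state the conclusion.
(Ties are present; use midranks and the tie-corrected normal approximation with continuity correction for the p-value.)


Step 1: Combine and sort all 9 observations; assign midranks.
sorted (value, group): (9,X), (9,Y), (13,Y), (15,Y), (20,X), (23,X), (26,Y), (27,X), (32,Y)
ranks: 9->1.5, 9->1.5, 13->3, 15->4, 20->5, 23->6, 26->7, 27->8, 32->9
Step 2: Rank sum for X: R1 = 1.5 + 5 + 6 + 8 = 20.5.
Step 3: U_X = R1 - n1(n1+1)/2 = 20.5 - 4*5/2 = 20.5 - 10 = 10.5.
       U_Y = n1*n2 - U_X = 20 - 10.5 = 9.5.
Step 4: Ties are present, so use the tie-corrected normal approximation (with continuity correction) for the p-value.
Step 5: p-value = 1.000000; compare to alpha = 0.1. fail to reject H0.

U_X = 10.5, p = 1.000000, fail to reject H0 at alpha = 0.1.


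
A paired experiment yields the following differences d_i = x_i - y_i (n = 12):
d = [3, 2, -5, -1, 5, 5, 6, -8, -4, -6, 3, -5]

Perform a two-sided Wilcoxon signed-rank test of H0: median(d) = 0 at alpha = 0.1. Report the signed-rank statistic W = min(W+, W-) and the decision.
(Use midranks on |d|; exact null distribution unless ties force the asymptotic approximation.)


Step 1: Drop any zero differences (none here) and take |d_i|.
|d| = [3, 2, 5, 1, 5, 5, 6, 8, 4, 6, 3, 5]
Step 2: Midrank |d_i| (ties get averaged ranks).
ranks: |3|->3.5, |2|->2, |5|->7.5, |1|->1, |5|->7.5, |5|->7.5, |6|->10.5, |8|->12, |4|->5, |6|->10.5, |3|->3.5, |5|->7.5
Step 3: Attach original signs; sum ranks with positive sign and with negative sign.
W+ = 3.5 + 2 + 7.5 + 7.5 + 10.5 + 3.5 = 34.5
W- = 7.5 + 1 + 12 + 5 + 10.5 + 7.5 = 43.5
(Check: W+ + W- = 78 should equal n(n+1)/2 = 78.)
Step 4: Test statistic W = min(W+, W-) = 34.5.
Step 5: Ties in |d|, so use the tie-corrected normal approximation.
        E[W] = n(n+1)/4 = 12*13/4 = 39.
        Tie groups: |d|=3 (t=2), |d|=5 (t=4), |d|=6 (t=2); sum(t^3 - t) = 72.
        Var[W] = n(n+1)(2n+1)/24 - sum(t^3-t)/48 = 3900/24 - 72/48 = 161.
        z = (W - E[W]) / sqrt(Var[W]) = (34.5 - 39) / 12.6886 = -0.3546.
        Two-sided p = 2*Phi(z) = 0.722852.
Step 6: alpha = 0.1. fail to reject H0.

W+ = 34.5, W- = 43.5, W = min = 34.5, p = 0.722852, fail to reject H0.


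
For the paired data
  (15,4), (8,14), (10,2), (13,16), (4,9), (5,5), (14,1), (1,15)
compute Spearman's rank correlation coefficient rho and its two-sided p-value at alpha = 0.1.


Step 1: Rank x and y separately (midranks; no ties here).
rank(x): 15->8, 8->4, 10->5, 13->6, 4->2, 5->3, 14->7, 1->1
rank(y): 4->3, 14->6, 2->2, 16->8, 9->5, 5->4, 1->1, 15->7
Step 2: d_i = R_x(i) - R_y(i); compute d_i^2.
  (8-3)^2=25, (4-6)^2=4, (5-2)^2=9, (6-8)^2=4, (2-5)^2=9, (3-4)^2=1, (7-1)^2=36, (1-7)^2=36
sum(d^2) = 124.
Step 3: rho = 1 - 6*124 / (8*(8^2 - 1)) = 1 - 744/504 = -0.476190.
Step 4: Under H0, t = rho * sqrt((n-2)/(1-rho^2)) = -1.3265 ~ t(6).
Step 5: Two-sided p-value from the t-distribution with 6 df = 0.232936.
Step 6: alpha = 0.1. fail to reject H0.

rho = -0.4762, p = 0.232936, fail to reject H0 at alpha = 0.1.


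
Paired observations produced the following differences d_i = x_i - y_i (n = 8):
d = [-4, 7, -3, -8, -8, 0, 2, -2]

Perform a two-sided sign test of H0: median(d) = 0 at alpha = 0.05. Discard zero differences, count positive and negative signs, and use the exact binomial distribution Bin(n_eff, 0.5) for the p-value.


Step 1: Discard zero differences. Original n = 8; n_eff = number of nonzero differences = 7.
Nonzero differences (with sign): -4, +7, -3, -8, -8, +2, -2
Step 2: Count signs: positive = 2, negative = 5.
Step 3: Under H0: P(positive) = 0.5, so the number of positives S ~ Bin(7, 0.5).
Step 4: Two-sided exact p-value = sum of Bin(7,0.5) probabilities at or below the observed probability = 0.453125.
Step 5: alpha = 0.05. fail to reject H0.

n_eff = 7, pos = 2, neg = 5, p = 0.453125, fail to reject H0.


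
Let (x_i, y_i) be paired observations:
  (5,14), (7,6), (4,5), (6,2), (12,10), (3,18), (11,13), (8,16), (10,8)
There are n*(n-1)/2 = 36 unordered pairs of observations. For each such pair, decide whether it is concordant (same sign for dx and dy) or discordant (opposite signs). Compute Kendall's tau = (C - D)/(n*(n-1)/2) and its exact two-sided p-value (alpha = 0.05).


Step 1: Enumerate the 36 unordered pairs (i,j) with i<j and classify each by sign(x_j-x_i) * sign(y_j-y_i).
  (1,2):dx=+2,dy=-8->D; (1,3):dx=-1,dy=-9->C; (1,4):dx=+1,dy=-12->D; (1,5):dx=+7,dy=-4->D
  (1,6):dx=-2,dy=+4->D; (1,7):dx=+6,dy=-1->D; (1,8):dx=+3,dy=+2->C; (1,9):dx=+5,dy=-6->D
  (2,3):dx=-3,dy=-1->C; (2,4):dx=-1,dy=-4->C; (2,5):dx=+5,dy=+4->C; (2,6):dx=-4,dy=+12->D
  (2,7):dx=+4,dy=+7->C; (2,8):dx=+1,dy=+10->C; (2,9):dx=+3,dy=+2->C; (3,4):dx=+2,dy=-3->D
  (3,5):dx=+8,dy=+5->C; (3,6):dx=-1,dy=+13->D; (3,7):dx=+7,dy=+8->C; (3,8):dx=+4,dy=+11->C
  (3,9):dx=+6,dy=+3->C; (4,5):dx=+6,dy=+8->C; (4,6):dx=-3,dy=+16->D; (4,7):dx=+5,dy=+11->C
  (4,8):dx=+2,dy=+14->C; (4,9):dx=+4,dy=+6->C; (5,6):dx=-9,dy=+8->D; (5,7):dx=-1,dy=+3->D
  (5,8):dx=-4,dy=+6->D; (5,9):dx=-2,dy=-2->C; (6,7):dx=+8,dy=-5->D; (6,8):dx=+5,dy=-2->D
  (6,9):dx=+7,dy=-10->D; (7,8):dx=-3,dy=+3->D; (7,9):dx=-1,dy=-5->C; (8,9):dx=+2,dy=-8->D
Step 2: C = 18, D = 18, total pairs = 36.
Step 3: tau = (C - D)/(n(n-1)/2) = (18 - 18)/36 = 0.000000.
Step 4: Exact two-sided p-value (enumerate n! = 362880 permutations of y under H0): p = 1.000000.
Step 5: alpha = 0.05. fail to reject H0.

tau_b = 0.0000 (C=18, D=18), p = 1.000000, fail to reject H0.


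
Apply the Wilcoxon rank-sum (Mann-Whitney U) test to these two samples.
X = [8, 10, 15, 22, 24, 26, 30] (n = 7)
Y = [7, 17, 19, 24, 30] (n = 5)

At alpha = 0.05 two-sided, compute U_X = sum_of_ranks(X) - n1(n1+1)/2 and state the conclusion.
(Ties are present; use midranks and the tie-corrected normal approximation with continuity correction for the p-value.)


Step 1: Combine and sort all 12 observations; assign midranks.
sorted (value, group): (7,Y), (8,X), (10,X), (15,X), (17,Y), (19,Y), (22,X), (24,X), (24,Y), (26,X), (30,X), (30,Y)
ranks: 7->1, 8->2, 10->3, 15->4, 17->5, 19->6, 22->7, 24->8.5, 24->8.5, 26->10, 30->11.5, 30->11.5
Step 2: Rank sum for X: R1 = 2 + 3 + 4 + 7 + 8.5 + 10 + 11.5 = 46.
Step 3: U_X = R1 - n1(n1+1)/2 = 46 - 7*8/2 = 46 - 28 = 18.
       U_Y = n1*n2 - U_X = 35 - 18 = 17.
Step 4: Ties are present, so use the tie-corrected normal approximation (with continuity correction) for the p-value.
Step 5: p-value = 1.000000; compare to alpha = 0.05. fail to reject H0.

U_X = 18, p = 1.000000, fail to reject H0 at alpha = 0.05.


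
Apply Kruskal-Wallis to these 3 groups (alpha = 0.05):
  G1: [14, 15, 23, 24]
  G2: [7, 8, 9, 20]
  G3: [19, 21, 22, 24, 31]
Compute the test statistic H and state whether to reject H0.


Step 1: Combine all N = 13 observations and assign midranks.
sorted (value, group, rank): (7,G2,1), (8,G2,2), (9,G2,3), (14,G1,4), (15,G1,5), (19,G3,6), (20,G2,7), (21,G3,8), (22,G3,9), (23,G1,10), (24,G1,11.5), (24,G3,11.5), (31,G3,13)
Step 2: Sum ranks within each group.
R_1 = 30.5 (n_1 = 4)
R_2 = 13 (n_2 = 4)
R_3 = 47.5 (n_3 = 5)
Step 3: H = 12/(N(N+1)) * sum(R_i^2/n_i) - 3(N+1)
     = 12/(13*14) * (30.5^2/4 + 13^2/4 + 47.5^2/5) - 3*14
     = 0.065934 * 726.062 - 42
     = 5.872253.
Step 4: Ties present; correction factor C = 1 - 6/(13^3 - 13) = 0.997253. Corrected H = 5.872253 / 0.997253 = 5.888430.
Step 5: Under H0, H ~ chi^2(2); p-value = 0.052643.
Step 6: alpha = 0.05. fail to reject H0.

H = 5.8884, df = 2, p = 0.052643, fail to reject H0.


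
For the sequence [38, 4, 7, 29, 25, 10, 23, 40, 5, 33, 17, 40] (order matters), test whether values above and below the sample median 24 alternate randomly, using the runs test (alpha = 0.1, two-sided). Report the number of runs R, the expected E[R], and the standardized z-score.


Step 1: Compute median = 24; label A = above, B = below.
Labels in order: ABBAABBABABA  (n_A = 6, n_B = 6)
Step 2: Count runs R = 9.
Step 3: Under H0 (random ordering), E[R] = 2*n_A*n_B/(n_A+n_B) + 1 = 2*6*6/12 + 1 = 7.0000.
        Var[R] = 2*n_A*n_B*(2*n_A*n_B - n_A - n_B) / ((n_A+n_B)^2 * (n_A+n_B-1)) = 4320/1584 = 2.7273.
        SD[R] = 1.6514.
Step 4: Continuity-corrected z = (R - 0.5 - E[R]) / SD[R] = (9 - 0.5 - 7.0000) / 1.6514 = 0.9083.
Step 5: Two-sided p-value via normal approximation = 2*(1 - Phi(|z|)) = 0.363722.
Step 6: alpha = 0.1. fail to reject H0.

R = 9, z = 0.9083, p = 0.363722, fail to reject H0.


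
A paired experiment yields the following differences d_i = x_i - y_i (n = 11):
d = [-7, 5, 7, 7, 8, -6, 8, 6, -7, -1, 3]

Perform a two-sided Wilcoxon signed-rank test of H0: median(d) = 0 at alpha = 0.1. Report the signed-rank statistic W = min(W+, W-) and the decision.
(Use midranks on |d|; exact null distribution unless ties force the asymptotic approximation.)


Step 1: Drop any zero differences (none here) and take |d_i|.
|d| = [7, 5, 7, 7, 8, 6, 8, 6, 7, 1, 3]
Step 2: Midrank |d_i| (ties get averaged ranks).
ranks: |7|->7.5, |5|->3, |7|->7.5, |7|->7.5, |8|->10.5, |6|->4.5, |8|->10.5, |6|->4.5, |7|->7.5, |1|->1, |3|->2
Step 3: Attach original signs; sum ranks with positive sign and with negative sign.
W+ = 3 + 7.5 + 7.5 + 10.5 + 10.5 + 4.5 + 2 = 45.5
W- = 7.5 + 4.5 + 7.5 + 1 = 20.5
(Check: W+ + W- = 66 should equal n(n+1)/2 = 66.)
Step 4: Test statistic W = min(W+, W-) = 20.5.
Step 5: Ties in |d|, so use the tie-corrected normal approximation.
        E[W] = n(n+1)/4 = 11*12/4 = 33.
        Tie groups: |d|=6 (t=2), |d|=7 (t=4), |d|=8 (t=2); sum(t^3 - t) = 72.
        Var[W] = n(n+1)(2n+1)/24 - sum(t^3-t)/48 = 3036/24 - 72/48 = 125.
        z = (W - E[W]) / sqrt(Var[W]) = (20.5 - 33) / 11.1803 = -1.1180.
        Two-sided p = 2*Phi(z) = 0.263552.
Step 6: alpha = 0.1. fail to reject H0.

W+ = 45.5, W- = 20.5, W = min = 20.5, p = 0.263552, fail to reject H0.


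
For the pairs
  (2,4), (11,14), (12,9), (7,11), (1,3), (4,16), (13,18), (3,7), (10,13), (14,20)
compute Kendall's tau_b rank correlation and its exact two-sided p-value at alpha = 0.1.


Step 1: Enumerate the 45 unordered pairs (i,j) with i<j and classify each by sign(x_j-x_i) * sign(y_j-y_i).
  (1,2):dx=+9,dy=+10->C; (1,3):dx=+10,dy=+5->C; (1,4):dx=+5,dy=+7->C; (1,5):dx=-1,dy=-1->C
  (1,6):dx=+2,dy=+12->C; (1,7):dx=+11,dy=+14->C; (1,8):dx=+1,dy=+3->C; (1,9):dx=+8,dy=+9->C
  (1,10):dx=+12,dy=+16->C; (2,3):dx=+1,dy=-5->D; (2,4):dx=-4,dy=-3->C; (2,5):dx=-10,dy=-11->C
  (2,6):dx=-7,dy=+2->D; (2,7):dx=+2,dy=+4->C; (2,8):dx=-8,dy=-7->C; (2,9):dx=-1,dy=-1->C
  (2,10):dx=+3,dy=+6->C; (3,4):dx=-5,dy=+2->D; (3,5):dx=-11,dy=-6->C; (3,6):dx=-8,dy=+7->D
  (3,7):dx=+1,dy=+9->C; (3,8):dx=-9,dy=-2->C; (3,9):dx=-2,dy=+4->D; (3,10):dx=+2,dy=+11->C
  (4,5):dx=-6,dy=-8->C; (4,6):dx=-3,dy=+5->D; (4,7):dx=+6,dy=+7->C; (4,8):dx=-4,dy=-4->C
  (4,9):dx=+3,dy=+2->C; (4,10):dx=+7,dy=+9->C; (5,6):dx=+3,dy=+13->C; (5,7):dx=+12,dy=+15->C
  (5,8):dx=+2,dy=+4->C; (5,9):dx=+9,dy=+10->C; (5,10):dx=+13,dy=+17->C; (6,7):dx=+9,dy=+2->C
  (6,8):dx=-1,dy=-9->C; (6,9):dx=+6,dy=-3->D; (6,10):dx=+10,dy=+4->C; (7,8):dx=-10,dy=-11->C
  (7,9):dx=-3,dy=-5->C; (7,10):dx=+1,dy=+2->C; (8,9):dx=+7,dy=+6->C; (8,10):dx=+11,dy=+13->C
  (9,10):dx=+4,dy=+7->C
Step 2: C = 38, D = 7, total pairs = 45.
Step 3: tau = (C - D)/(n(n-1)/2) = (38 - 7)/45 = 0.688889.
Step 4: Exact two-sided p-value (enumerate n! = 3628800 permutations of y under H0): p = 0.004687.
Step 5: alpha = 0.1. reject H0.

tau_b = 0.6889 (C=38, D=7), p = 0.004687, reject H0.


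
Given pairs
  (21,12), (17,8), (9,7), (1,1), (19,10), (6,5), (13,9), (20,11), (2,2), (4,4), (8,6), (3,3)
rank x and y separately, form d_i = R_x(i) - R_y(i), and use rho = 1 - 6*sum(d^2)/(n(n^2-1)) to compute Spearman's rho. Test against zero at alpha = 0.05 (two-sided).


Step 1: Rank x and y separately (midranks; no ties here).
rank(x): 21->12, 17->9, 9->7, 1->1, 19->10, 6->5, 13->8, 20->11, 2->2, 4->4, 8->6, 3->3
rank(y): 12->12, 8->8, 7->7, 1->1, 10->10, 5->5, 9->9, 11->11, 2->2, 4->4, 6->6, 3->3
Step 2: d_i = R_x(i) - R_y(i); compute d_i^2.
  (12-12)^2=0, (9-8)^2=1, (7-7)^2=0, (1-1)^2=0, (10-10)^2=0, (5-5)^2=0, (8-9)^2=1, (11-11)^2=0, (2-2)^2=0, (4-4)^2=0, (6-6)^2=0, (3-3)^2=0
sum(d^2) = 2.
Step 3: rho = 1 - 6*2 / (12*(12^2 - 1)) = 1 - 12/1716 = 0.993007.
Step 4: Under H0, t = rho * sqrt((n-2)/(1-rho^2)) = 26.5990 ~ t(10).
Step 5: Two-sided p-value from the t-distribution with 10 df = 0.000000.
Step 6: alpha = 0.05. reject H0.

rho = 0.9930, p = 0.000000, reject H0 at alpha = 0.05.


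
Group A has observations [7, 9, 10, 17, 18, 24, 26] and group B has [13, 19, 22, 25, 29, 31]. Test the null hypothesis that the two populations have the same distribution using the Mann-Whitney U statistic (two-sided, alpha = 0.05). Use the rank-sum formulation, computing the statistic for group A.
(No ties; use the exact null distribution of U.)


Step 1: Combine and sort all 13 observations; assign midranks.
sorted (value, group): (7,X), (9,X), (10,X), (13,Y), (17,X), (18,X), (19,Y), (22,Y), (24,X), (25,Y), (26,X), (29,Y), (31,Y)
ranks: 7->1, 9->2, 10->3, 13->4, 17->5, 18->6, 19->7, 22->8, 24->9, 25->10, 26->11, 29->12, 31->13
Step 2: Rank sum for X: R1 = 1 + 2 + 3 + 5 + 6 + 9 + 11 = 37.
Step 3: U_X = R1 - n1(n1+1)/2 = 37 - 7*8/2 = 37 - 28 = 9.
       U_Y = n1*n2 - U_X = 42 - 9 = 33.
Step 4: No ties, so the exact null distribution of U (based on enumerating the C(13,7) = 1716 equally likely rank assignments) gives the two-sided p-value.
Step 5: p-value = 0.101399; compare to alpha = 0.05. fail to reject H0.

U_X = 9, p = 0.101399, fail to reject H0 at alpha = 0.05.


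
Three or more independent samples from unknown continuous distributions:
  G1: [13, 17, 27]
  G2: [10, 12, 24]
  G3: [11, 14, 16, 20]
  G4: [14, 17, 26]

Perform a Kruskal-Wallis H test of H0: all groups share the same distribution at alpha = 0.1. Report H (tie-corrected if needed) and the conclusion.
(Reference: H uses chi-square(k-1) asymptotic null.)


Step 1: Combine all N = 13 observations and assign midranks.
sorted (value, group, rank): (10,G2,1), (11,G3,2), (12,G2,3), (13,G1,4), (14,G3,5.5), (14,G4,5.5), (16,G3,7), (17,G1,8.5), (17,G4,8.5), (20,G3,10), (24,G2,11), (26,G4,12), (27,G1,13)
Step 2: Sum ranks within each group.
R_1 = 25.5 (n_1 = 3)
R_2 = 15 (n_2 = 3)
R_3 = 24.5 (n_3 = 4)
R_4 = 26 (n_4 = 3)
Step 3: H = 12/(N(N+1)) * sum(R_i^2/n_i) - 3(N+1)
     = 12/(13*14) * (25.5^2/3 + 15^2/3 + 24.5^2/4 + 26^2/3) - 3*14
     = 0.065934 * 667.146 - 42
     = 1.987637.
Step 4: Ties present; correction factor C = 1 - 12/(13^3 - 13) = 0.994505. Corrected H = 1.987637 / 0.994505 = 1.998619.
Step 5: Under H0, H ~ chi^2(3); p-value = 0.572693.
Step 6: alpha = 0.1. fail to reject H0.

H = 1.9986, df = 3, p = 0.572693, fail to reject H0.


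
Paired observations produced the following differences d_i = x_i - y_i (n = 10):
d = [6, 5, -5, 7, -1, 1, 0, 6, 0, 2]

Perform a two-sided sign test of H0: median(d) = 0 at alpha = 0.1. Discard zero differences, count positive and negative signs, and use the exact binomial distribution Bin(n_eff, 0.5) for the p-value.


Step 1: Discard zero differences. Original n = 10; n_eff = number of nonzero differences = 8.
Nonzero differences (with sign): +6, +5, -5, +7, -1, +1, +6, +2
Step 2: Count signs: positive = 6, negative = 2.
Step 3: Under H0: P(positive) = 0.5, so the number of positives S ~ Bin(8, 0.5).
Step 4: Two-sided exact p-value = sum of Bin(8,0.5) probabilities at or below the observed probability = 0.289062.
Step 5: alpha = 0.1. fail to reject H0.

n_eff = 8, pos = 6, neg = 2, p = 0.289062, fail to reject H0.


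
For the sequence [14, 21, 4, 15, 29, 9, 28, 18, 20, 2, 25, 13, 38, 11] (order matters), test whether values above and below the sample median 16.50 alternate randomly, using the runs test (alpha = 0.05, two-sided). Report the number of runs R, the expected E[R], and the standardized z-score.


Step 1: Compute median = 16.50; label A = above, B = below.
Labels in order: BABBABAAABABAB  (n_A = 7, n_B = 7)
Step 2: Count runs R = 11.
Step 3: Under H0 (random ordering), E[R] = 2*n_A*n_B/(n_A+n_B) + 1 = 2*7*7/14 + 1 = 8.0000.
        Var[R] = 2*n_A*n_B*(2*n_A*n_B - n_A - n_B) / ((n_A+n_B)^2 * (n_A+n_B-1)) = 8232/2548 = 3.2308.
        SD[R] = 1.7974.
Step 4: Continuity-corrected z = (R - 0.5 - E[R]) / SD[R] = (11 - 0.5 - 8.0000) / 1.7974 = 1.3909.
Step 5: Two-sided p-value via normal approximation = 2*(1 - Phi(|z|)) = 0.164264.
Step 6: alpha = 0.05. fail to reject H0.

R = 11, z = 1.3909, p = 0.164264, fail to reject H0.


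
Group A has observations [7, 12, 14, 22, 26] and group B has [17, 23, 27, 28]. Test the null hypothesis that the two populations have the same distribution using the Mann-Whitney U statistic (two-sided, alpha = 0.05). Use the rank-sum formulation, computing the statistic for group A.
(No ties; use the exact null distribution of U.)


Step 1: Combine and sort all 9 observations; assign midranks.
sorted (value, group): (7,X), (12,X), (14,X), (17,Y), (22,X), (23,Y), (26,X), (27,Y), (28,Y)
ranks: 7->1, 12->2, 14->3, 17->4, 22->5, 23->6, 26->7, 27->8, 28->9
Step 2: Rank sum for X: R1 = 1 + 2 + 3 + 5 + 7 = 18.
Step 3: U_X = R1 - n1(n1+1)/2 = 18 - 5*6/2 = 18 - 15 = 3.
       U_Y = n1*n2 - U_X = 20 - 3 = 17.
Step 4: No ties, so the exact null distribution of U (based on enumerating the C(9,5) = 126 equally likely rank assignments) gives the two-sided p-value.
Step 5: p-value = 0.111111; compare to alpha = 0.05. fail to reject H0.

U_X = 3, p = 0.111111, fail to reject H0 at alpha = 0.05.


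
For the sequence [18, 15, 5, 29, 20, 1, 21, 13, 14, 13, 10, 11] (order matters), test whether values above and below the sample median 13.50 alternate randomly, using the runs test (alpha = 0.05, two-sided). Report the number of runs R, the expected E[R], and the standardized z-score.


Step 1: Compute median = 13.50; label A = above, B = below.
Labels in order: AABAABABABBB  (n_A = 6, n_B = 6)
Step 2: Count runs R = 8.
Step 3: Under H0 (random ordering), E[R] = 2*n_A*n_B/(n_A+n_B) + 1 = 2*6*6/12 + 1 = 7.0000.
        Var[R] = 2*n_A*n_B*(2*n_A*n_B - n_A - n_B) / ((n_A+n_B)^2 * (n_A+n_B-1)) = 4320/1584 = 2.7273.
        SD[R] = 1.6514.
Step 4: Continuity-corrected z = (R - 0.5 - E[R]) / SD[R] = (8 - 0.5 - 7.0000) / 1.6514 = 0.3028.
Step 5: Two-sided p-value via normal approximation = 2*(1 - Phi(|z|)) = 0.762069.
Step 6: alpha = 0.05. fail to reject H0.

R = 8, z = 0.3028, p = 0.762069, fail to reject H0.


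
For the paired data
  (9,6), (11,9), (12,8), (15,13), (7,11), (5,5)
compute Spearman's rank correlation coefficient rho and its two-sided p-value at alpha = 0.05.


Step 1: Rank x and y separately (midranks; no ties here).
rank(x): 9->3, 11->4, 12->5, 15->6, 7->2, 5->1
rank(y): 6->2, 9->4, 8->3, 13->6, 11->5, 5->1
Step 2: d_i = R_x(i) - R_y(i); compute d_i^2.
  (3-2)^2=1, (4-4)^2=0, (5-3)^2=4, (6-6)^2=0, (2-5)^2=9, (1-1)^2=0
sum(d^2) = 14.
Step 3: rho = 1 - 6*14 / (6*(6^2 - 1)) = 1 - 84/210 = 0.600000.
Step 4: Under H0, t = rho * sqrt((n-2)/(1-rho^2)) = 1.5000 ~ t(4).
Step 5: Two-sided p-value from the t-distribution with 4 df = 0.208000.
Step 6: alpha = 0.05. fail to reject H0.

rho = 0.6000, p = 0.208000, fail to reject H0 at alpha = 0.05.


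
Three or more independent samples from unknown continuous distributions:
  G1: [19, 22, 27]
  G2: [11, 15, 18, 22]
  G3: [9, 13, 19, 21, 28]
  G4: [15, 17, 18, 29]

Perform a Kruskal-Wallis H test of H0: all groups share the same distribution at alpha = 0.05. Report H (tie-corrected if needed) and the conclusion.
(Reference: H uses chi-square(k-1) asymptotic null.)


Step 1: Combine all N = 16 observations and assign midranks.
sorted (value, group, rank): (9,G3,1), (11,G2,2), (13,G3,3), (15,G2,4.5), (15,G4,4.5), (17,G4,6), (18,G2,7.5), (18,G4,7.5), (19,G1,9.5), (19,G3,9.5), (21,G3,11), (22,G1,12.5), (22,G2,12.5), (27,G1,14), (28,G3,15), (29,G4,16)
Step 2: Sum ranks within each group.
R_1 = 36 (n_1 = 3)
R_2 = 26.5 (n_2 = 4)
R_3 = 39.5 (n_3 = 5)
R_4 = 34 (n_4 = 4)
Step 3: H = 12/(N(N+1)) * sum(R_i^2/n_i) - 3(N+1)
     = 12/(16*17) * (36^2/3 + 26.5^2/4 + 39.5^2/5 + 34^2/4) - 3*17
     = 0.044118 * 1208.61 - 51
     = 2.321140.
Step 4: Ties present; correction factor C = 1 - 24/(16^3 - 16) = 0.994118. Corrected H = 2.321140 / 0.994118 = 2.334874.
Step 5: Under H0, H ~ chi^2(3); p-value = 0.505873.
Step 6: alpha = 0.05. fail to reject H0.

H = 2.3349, df = 3, p = 0.505873, fail to reject H0.


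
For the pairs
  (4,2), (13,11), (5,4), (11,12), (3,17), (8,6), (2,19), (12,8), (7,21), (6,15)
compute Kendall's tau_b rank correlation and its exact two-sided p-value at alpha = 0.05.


Step 1: Enumerate the 45 unordered pairs (i,j) with i<j and classify each by sign(x_j-x_i) * sign(y_j-y_i).
  (1,2):dx=+9,dy=+9->C; (1,3):dx=+1,dy=+2->C; (1,4):dx=+7,dy=+10->C; (1,5):dx=-1,dy=+15->D
  (1,6):dx=+4,dy=+4->C; (1,7):dx=-2,dy=+17->D; (1,8):dx=+8,dy=+6->C; (1,9):dx=+3,dy=+19->C
  (1,10):dx=+2,dy=+13->C; (2,3):dx=-8,dy=-7->C; (2,4):dx=-2,dy=+1->D; (2,5):dx=-10,dy=+6->D
  (2,6):dx=-5,dy=-5->C; (2,7):dx=-11,dy=+8->D; (2,8):dx=-1,dy=-3->C; (2,9):dx=-6,dy=+10->D
  (2,10):dx=-7,dy=+4->D; (3,4):dx=+6,dy=+8->C; (3,5):dx=-2,dy=+13->D; (3,6):dx=+3,dy=+2->C
  (3,7):dx=-3,dy=+15->D; (3,8):dx=+7,dy=+4->C; (3,9):dx=+2,dy=+17->C; (3,10):dx=+1,dy=+11->C
  (4,5):dx=-8,dy=+5->D; (4,6):dx=-3,dy=-6->C; (4,7):dx=-9,dy=+7->D; (4,8):dx=+1,dy=-4->D
  (4,9):dx=-4,dy=+9->D; (4,10):dx=-5,dy=+3->D; (5,6):dx=+5,dy=-11->D; (5,7):dx=-1,dy=+2->D
  (5,8):dx=+9,dy=-9->D; (5,9):dx=+4,dy=+4->C; (5,10):dx=+3,dy=-2->D; (6,7):dx=-6,dy=+13->D
  (6,8):dx=+4,dy=+2->C; (6,9):dx=-1,dy=+15->D; (6,10):dx=-2,dy=+9->D; (7,8):dx=+10,dy=-11->D
  (7,9):dx=+5,dy=+2->C; (7,10):dx=+4,dy=-4->D; (8,9):dx=-5,dy=+13->D; (8,10):dx=-6,dy=+7->D
  (9,10):dx=-1,dy=-6->C
Step 2: C = 20, D = 25, total pairs = 45.
Step 3: tau = (C - D)/(n(n-1)/2) = (20 - 25)/45 = -0.111111.
Step 4: Exact two-sided p-value (enumerate n! = 3628800 permutations of y under H0): p = 0.727490.
Step 5: alpha = 0.05. fail to reject H0.

tau_b = -0.1111 (C=20, D=25), p = 0.727490, fail to reject H0.


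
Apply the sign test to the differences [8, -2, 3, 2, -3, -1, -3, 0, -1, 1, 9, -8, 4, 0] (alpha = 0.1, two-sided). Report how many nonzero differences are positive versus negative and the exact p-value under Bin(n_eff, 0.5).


Step 1: Discard zero differences. Original n = 14; n_eff = number of nonzero differences = 12.
Nonzero differences (with sign): +8, -2, +3, +2, -3, -1, -3, -1, +1, +9, -8, +4
Step 2: Count signs: positive = 6, negative = 6.
Step 3: Under H0: P(positive) = 0.5, so the number of positives S ~ Bin(12, 0.5).
Step 4: Two-sided exact p-value = sum of Bin(12,0.5) probabilities at or below the observed probability = 1.000000.
Step 5: alpha = 0.1. fail to reject H0.

n_eff = 12, pos = 6, neg = 6, p = 1.000000, fail to reject H0.


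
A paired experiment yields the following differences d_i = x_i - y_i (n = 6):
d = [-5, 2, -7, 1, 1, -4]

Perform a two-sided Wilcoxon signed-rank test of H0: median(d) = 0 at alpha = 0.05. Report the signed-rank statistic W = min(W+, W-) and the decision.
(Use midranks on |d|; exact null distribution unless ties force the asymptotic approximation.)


Step 1: Drop any zero differences (none here) and take |d_i|.
|d| = [5, 2, 7, 1, 1, 4]
Step 2: Midrank |d_i| (ties get averaged ranks).
ranks: |5|->5, |2|->3, |7|->6, |1|->1.5, |1|->1.5, |4|->4
Step 3: Attach original signs; sum ranks with positive sign and with negative sign.
W+ = 3 + 1.5 + 1.5 = 6
W- = 5 + 6 + 4 = 15
(Check: W+ + W- = 21 should equal n(n+1)/2 = 21.)
Step 4: Test statistic W = min(W+, W-) = 6.
Step 5: Ties in |d|, so use the tie-corrected normal approximation.
        E[W] = n(n+1)/4 = 6*7/4 = 10.5.
        Tie groups: |d|=1 (t=2); sum(t^3 - t) = 6.
        Var[W] = n(n+1)(2n+1)/24 - sum(t^3-t)/48 = 546/24 - 6/48 = 22.625.
        z = (W - E[W]) / sqrt(Var[W]) = (6 - 10.5) / 4.7566 = -0.9461.
        Two-sided p = 2*Phi(z) = 0.344118.
Step 6: alpha = 0.05. fail to reject H0.

W+ = 6, W- = 15, W = min = 6, p = 0.344118, fail to reject H0.


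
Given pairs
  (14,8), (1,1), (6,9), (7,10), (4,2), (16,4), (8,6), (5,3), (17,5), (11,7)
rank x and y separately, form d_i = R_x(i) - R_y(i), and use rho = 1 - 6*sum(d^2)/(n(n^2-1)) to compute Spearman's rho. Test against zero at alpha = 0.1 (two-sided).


Step 1: Rank x and y separately (midranks; no ties here).
rank(x): 14->8, 1->1, 6->4, 7->5, 4->2, 16->9, 8->6, 5->3, 17->10, 11->7
rank(y): 8->8, 1->1, 9->9, 10->10, 2->2, 4->4, 6->6, 3->3, 5->5, 7->7
Step 2: d_i = R_x(i) - R_y(i); compute d_i^2.
  (8-8)^2=0, (1-1)^2=0, (4-9)^2=25, (5-10)^2=25, (2-2)^2=0, (9-4)^2=25, (6-6)^2=0, (3-3)^2=0, (10-5)^2=25, (7-7)^2=0
sum(d^2) = 100.
Step 3: rho = 1 - 6*100 / (10*(10^2 - 1)) = 1 - 600/990 = 0.393939.
Step 4: Under H0, t = rho * sqrt((n-2)/(1-rho^2)) = 1.2123 ~ t(8).
Step 5: Two-sided p-value from the t-distribution with 8 df = 0.259998.
Step 6: alpha = 0.1. fail to reject H0.

rho = 0.3939, p = 0.259998, fail to reject H0 at alpha = 0.1.


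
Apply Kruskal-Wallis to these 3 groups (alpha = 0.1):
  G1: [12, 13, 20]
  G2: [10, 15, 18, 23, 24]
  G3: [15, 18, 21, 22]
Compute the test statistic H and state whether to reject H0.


Step 1: Combine all N = 12 observations and assign midranks.
sorted (value, group, rank): (10,G2,1), (12,G1,2), (13,G1,3), (15,G2,4.5), (15,G3,4.5), (18,G2,6.5), (18,G3,6.5), (20,G1,8), (21,G3,9), (22,G3,10), (23,G2,11), (24,G2,12)
Step 2: Sum ranks within each group.
R_1 = 13 (n_1 = 3)
R_2 = 35 (n_2 = 5)
R_3 = 30 (n_3 = 4)
Step 3: H = 12/(N(N+1)) * sum(R_i^2/n_i) - 3(N+1)
     = 12/(12*13) * (13^2/3 + 35^2/5 + 30^2/4) - 3*13
     = 0.076923 * 526.333 - 39
     = 1.487179.
Step 4: Ties present; correction factor C = 1 - 12/(12^3 - 12) = 0.993007. Corrected H = 1.487179 / 0.993007 = 1.497653.
Step 5: Under H0, H ~ chi^2(2); p-value = 0.472921.
Step 6: alpha = 0.1. fail to reject H0.

H = 1.4977, df = 2, p = 0.472921, fail to reject H0.


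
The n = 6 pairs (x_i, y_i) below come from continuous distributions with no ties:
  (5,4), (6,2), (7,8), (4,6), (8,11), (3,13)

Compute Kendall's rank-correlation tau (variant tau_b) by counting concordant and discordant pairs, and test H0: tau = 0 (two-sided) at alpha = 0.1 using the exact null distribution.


Step 1: Enumerate the 15 unordered pairs (i,j) with i<j and classify each by sign(x_j-x_i) * sign(y_j-y_i).
  (1,2):dx=+1,dy=-2->D; (1,3):dx=+2,dy=+4->C; (1,4):dx=-1,dy=+2->D; (1,5):dx=+3,dy=+7->C
  (1,6):dx=-2,dy=+9->D; (2,3):dx=+1,dy=+6->C; (2,4):dx=-2,dy=+4->D; (2,5):dx=+2,dy=+9->C
  (2,6):dx=-3,dy=+11->D; (3,4):dx=-3,dy=-2->C; (3,5):dx=+1,dy=+3->C; (3,6):dx=-4,dy=+5->D
  (4,5):dx=+4,dy=+5->C; (4,6):dx=-1,dy=+7->D; (5,6):dx=-5,dy=+2->D
Step 2: C = 7, D = 8, total pairs = 15.
Step 3: tau = (C - D)/(n(n-1)/2) = (7 - 8)/15 = -0.066667.
Step 4: Exact two-sided p-value (enumerate n! = 720 permutations of y under H0): p = 1.000000.
Step 5: alpha = 0.1. fail to reject H0.

tau_b = -0.0667 (C=7, D=8), p = 1.000000, fail to reject H0.


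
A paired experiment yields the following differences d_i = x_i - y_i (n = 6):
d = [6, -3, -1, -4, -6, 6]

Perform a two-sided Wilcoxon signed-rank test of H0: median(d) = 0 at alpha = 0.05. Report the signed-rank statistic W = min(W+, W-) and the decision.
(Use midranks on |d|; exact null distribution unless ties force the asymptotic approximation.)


Step 1: Drop any zero differences (none here) and take |d_i|.
|d| = [6, 3, 1, 4, 6, 6]
Step 2: Midrank |d_i| (ties get averaged ranks).
ranks: |6|->5, |3|->2, |1|->1, |4|->3, |6|->5, |6|->5
Step 3: Attach original signs; sum ranks with positive sign and with negative sign.
W+ = 5 + 5 = 10
W- = 2 + 1 + 3 + 5 = 11
(Check: W+ + W- = 21 should equal n(n+1)/2 = 21.)
Step 4: Test statistic W = min(W+, W-) = 10.
Step 5: Ties in |d|, so use the tie-corrected normal approximation.
        E[W] = n(n+1)/4 = 6*7/4 = 10.5.
        Tie groups: |d|=6 (t=3); sum(t^3 - t) = 24.
        Var[W] = n(n+1)(2n+1)/24 - sum(t^3-t)/48 = 546/24 - 24/48 = 22.25.
        z = (W - E[W]) / sqrt(Var[W]) = (10 - 10.5) / 4.7170 = -0.1060.
        Two-sided p = 2*Phi(z) = 0.915583.
Step 6: alpha = 0.05. fail to reject H0.

W+ = 10, W- = 11, W = min = 10, p = 0.915583, fail to reject H0.


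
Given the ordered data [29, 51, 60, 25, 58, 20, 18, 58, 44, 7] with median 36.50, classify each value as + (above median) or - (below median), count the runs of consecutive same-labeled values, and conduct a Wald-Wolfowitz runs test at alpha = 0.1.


Step 1: Compute median = 36.50; label A = above, B = below.
Labels in order: BAABABBAAB  (n_A = 5, n_B = 5)
Step 2: Count runs R = 7.
Step 3: Under H0 (random ordering), E[R] = 2*n_A*n_B/(n_A+n_B) + 1 = 2*5*5/10 + 1 = 6.0000.
        Var[R] = 2*n_A*n_B*(2*n_A*n_B - n_A - n_B) / ((n_A+n_B)^2 * (n_A+n_B-1)) = 2000/900 = 2.2222.
        SD[R] = 1.4907.
Step 4: Continuity-corrected z = (R - 0.5 - E[R]) / SD[R] = (7 - 0.5 - 6.0000) / 1.4907 = 0.3354.
Step 5: Two-sided p-value via normal approximation = 2*(1 - Phi(|z|)) = 0.737316.
Step 6: alpha = 0.1. fail to reject H0.

R = 7, z = 0.3354, p = 0.737316, fail to reject H0.


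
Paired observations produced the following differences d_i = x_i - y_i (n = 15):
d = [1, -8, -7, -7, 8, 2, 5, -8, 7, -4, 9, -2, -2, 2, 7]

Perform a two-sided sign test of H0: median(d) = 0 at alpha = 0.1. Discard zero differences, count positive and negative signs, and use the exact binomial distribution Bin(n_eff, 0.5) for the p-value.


Step 1: Discard zero differences. Original n = 15; n_eff = number of nonzero differences = 15.
Nonzero differences (with sign): +1, -8, -7, -7, +8, +2, +5, -8, +7, -4, +9, -2, -2, +2, +7
Step 2: Count signs: positive = 8, negative = 7.
Step 3: Under H0: P(positive) = 0.5, so the number of positives S ~ Bin(15, 0.5).
Step 4: Two-sided exact p-value = sum of Bin(15,0.5) probabilities at or below the observed probability = 1.000000.
Step 5: alpha = 0.1. fail to reject H0.

n_eff = 15, pos = 8, neg = 7, p = 1.000000, fail to reject H0.


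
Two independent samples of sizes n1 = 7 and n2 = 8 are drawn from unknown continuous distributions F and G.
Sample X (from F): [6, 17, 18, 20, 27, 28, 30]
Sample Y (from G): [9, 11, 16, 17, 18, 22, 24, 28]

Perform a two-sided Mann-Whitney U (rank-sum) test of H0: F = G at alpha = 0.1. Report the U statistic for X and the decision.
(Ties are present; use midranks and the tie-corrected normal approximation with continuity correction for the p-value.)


Step 1: Combine and sort all 15 observations; assign midranks.
sorted (value, group): (6,X), (9,Y), (11,Y), (16,Y), (17,X), (17,Y), (18,X), (18,Y), (20,X), (22,Y), (24,Y), (27,X), (28,X), (28,Y), (30,X)
ranks: 6->1, 9->2, 11->3, 16->4, 17->5.5, 17->5.5, 18->7.5, 18->7.5, 20->9, 22->10, 24->11, 27->12, 28->13.5, 28->13.5, 30->15
Step 2: Rank sum for X: R1 = 1 + 5.5 + 7.5 + 9 + 12 + 13.5 + 15 = 63.5.
Step 3: U_X = R1 - n1(n1+1)/2 = 63.5 - 7*8/2 = 63.5 - 28 = 35.5.
       U_Y = n1*n2 - U_X = 56 - 35.5 = 20.5.
Step 4: Ties are present, so use the tie-corrected normal approximation (with continuity correction) for the p-value.
Step 5: p-value = 0.416636; compare to alpha = 0.1. fail to reject H0.

U_X = 35.5, p = 0.416636, fail to reject H0 at alpha = 0.1.


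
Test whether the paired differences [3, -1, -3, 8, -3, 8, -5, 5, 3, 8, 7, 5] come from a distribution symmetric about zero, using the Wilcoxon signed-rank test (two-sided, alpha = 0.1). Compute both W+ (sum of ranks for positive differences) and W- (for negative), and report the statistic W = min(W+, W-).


Step 1: Drop any zero differences (none here) and take |d_i|.
|d| = [3, 1, 3, 8, 3, 8, 5, 5, 3, 8, 7, 5]
Step 2: Midrank |d_i| (ties get averaged ranks).
ranks: |3|->3.5, |1|->1, |3|->3.5, |8|->11, |3|->3.5, |8|->11, |5|->7, |5|->7, |3|->3.5, |8|->11, |7|->9, |5|->7
Step 3: Attach original signs; sum ranks with positive sign and with negative sign.
W+ = 3.5 + 11 + 11 + 7 + 3.5 + 11 + 9 + 7 = 63
W- = 1 + 3.5 + 3.5 + 7 = 15
(Check: W+ + W- = 78 should equal n(n+1)/2 = 78.)
Step 4: Test statistic W = min(W+, W-) = 15.
Step 5: Ties in |d|, so use the tie-corrected normal approximation.
        E[W] = n(n+1)/4 = 12*13/4 = 39.
        Tie groups: |d|=3 (t=4), |d|=5 (t=3), |d|=8 (t=3); sum(t^3 - t) = 108.
        Var[W] = n(n+1)(2n+1)/24 - sum(t^3-t)/48 = 3900/24 - 108/48 = 160.25.
        z = (W - E[W]) / sqrt(Var[W]) = (15 - 39) / 12.6590 = -1.8959.
        Two-sided p = 2*Phi(z) = 0.057975.
Step 6: alpha = 0.1. reject H0.

W+ = 63, W- = 15, W = min = 15, p = 0.057975, reject H0.


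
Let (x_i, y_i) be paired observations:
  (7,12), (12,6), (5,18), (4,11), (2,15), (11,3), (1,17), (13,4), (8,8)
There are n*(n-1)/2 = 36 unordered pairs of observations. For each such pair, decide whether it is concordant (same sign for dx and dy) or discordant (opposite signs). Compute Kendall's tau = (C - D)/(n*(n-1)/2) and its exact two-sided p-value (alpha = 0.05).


Step 1: Enumerate the 36 unordered pairs (i,j) with i<j and classify each by sign(x_j-x_i) * sign(y_j-y_i).
  (1,2):dx=+5,dy=-6->D; (1,3):dx=-2,dy=+6->D; (1,4):dx=-3,dy=-1->C; (1,5):dx=-5,dy=+3->D
  (1,6):dx=+4,dy=-9->D; (1,7):dx=-6,dy=+5->D; (1,8):dx=+6,dy=-8->D; (1,9):dx=+1,dy=-4->D
  (2,3):dx=-7,dy=+12->D; (2,4):dx=-8,dy=+5->D; (2,5):dx=-10,dy=+9->D; (2,6):dx=-1,dy=-3->C
  (2,7):dx=-11,dy=+11->D; (2,8):dx=+1,dy=-2->D; (2,9):dx=-4,dy=+2->D; (3,4):dx=-1,dy=-7->C
  (3,5):dx=-3,dy=-3->C; (3,6):dx=+6,dy=-15->D; (3,7):dx=-4,dy=-1->C; (3,8):dx=+8,dy=-14->D
  (3,9):dx=+3,dy=-10->D; (4,5):dx=-2,dy=+4->D; (4,6):dx=+7,dy=-8->D; (4,7):dx=-3,dy=+6->D
  (4,8):dx=+9,dy=-7->D; (4,9):dx=+4,dy=-3->D; (5,6):dx=+9,dy=-12->D; (5,7):dx=-1,dy=+2->D
  (5,8):dx=+11,dy=-11->D; (5,9):dx=+6,dy=-7->D; (6,7):dx=-10,dy=+14->D; (6,8):dx=+2,dy=+1->C
  (6,9):dx=-3,dy=+5->D; (7,8):dx=+12,dy=-13->D; (7,9):dx=+7,dy=-9->D; (8,9):dx=-5,dy=+4->D
Step 2: C = 6, D = 30, total pairs = 36.
Step 3: tau = (C - D)/(n(n-1)/2) = (6 - 30)/36 = -0.666667.
Step 4: Exact two-sided p-value (enumerate n! = 362880 permutations of y under H0): p = 0.012665.
Step 5: alpha = 0.05. reject H0.

tau_b = -0.6667 (C=6, D=30), p = 0.012665, reject H0.


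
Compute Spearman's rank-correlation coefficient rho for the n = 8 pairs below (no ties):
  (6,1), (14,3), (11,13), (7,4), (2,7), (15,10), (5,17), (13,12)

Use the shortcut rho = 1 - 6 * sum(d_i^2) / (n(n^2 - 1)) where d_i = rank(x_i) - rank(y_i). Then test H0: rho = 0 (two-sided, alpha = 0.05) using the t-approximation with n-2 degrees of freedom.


Step 1: Rank x and y separately (midranks; no ties here).
rank(x): 6->3, 14->7, 11->5, 7->4, 2->1, 15->8, 5->2, 13->6
rank(y): 1->1, 3->2, 13->7, 4->3, 7->4, 10->5, 17->8, 12->6
Step 2: d_i = R_x(i) - R_y(i); compute d_i^2.
  (3-1)^2=4, (7-2)^2=25, (5-7)^2=4, (4-3)^2=1, (1-4)^2=9, (8-5)^2=9, (2-8)^2=36, (6-6)^2=0
sum(d^2) = 88.
Step 3: rho = 1 - 6*88 / (8*(8^2 - 1)) = 1 - 528/504 = -0.047619.
Step 4: Under H0, t = rho * sqrt((n-2)/(1-rho^2)) = -0.1168 ~ t(6).
Step 5: Two-sided p-value from the t-distribution with 6 df = 0.910849.
Step 6: alpha = 0.05. fail to reject H0.

rho = -0.0476, p = 0.910849, fail to reject H0 at alpha = 0.05.


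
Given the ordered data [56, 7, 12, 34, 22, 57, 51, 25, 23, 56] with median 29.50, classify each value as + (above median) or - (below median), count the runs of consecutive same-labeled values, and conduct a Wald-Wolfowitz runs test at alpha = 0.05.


Step 1: Compute median = 29.50; label A = above, B = below.
Labels in order: ABBABAABBA  (n_A = 5, n_B = 5)
Step 2: Count runs R = 7.
Step 3: Under H0 (random ordering), E[R] = 2*n_A*n_B/(n_A+n_B) + 1 = 2*5*5/10 + 1 = 6.0000.
        Var[R] = 2*n_A*n_B*(2*n_A*n_B - n_A - n_B) / ((n_A+n_B)^2 * (n_A+n_B-1)) = 2000/900 = 2.2222.
        SD[R] = 1.4907.
Step 4: Continuity-corrected z = (R - 0.5 - E[R]) / SD[R] = (7 - 0.5 - 6.0000) / 1.4907 = 0.3354.
Step 5: Two-sided p-value via normal approximation = 2*(1 - Phi(|z|)) = 0.737316.
Step 6: alpha = 0.05. fail to reject H0.

R = 7, z = 0.3354, p = 0.737316, fail to reject H0.


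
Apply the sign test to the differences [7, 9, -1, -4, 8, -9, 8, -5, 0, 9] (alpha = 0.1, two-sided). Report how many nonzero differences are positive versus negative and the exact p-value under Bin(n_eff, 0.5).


Step 1: Discard zero differences. Original n = 10; n_eff = number of nonzero differences = 9.
Nonzero differences (with sign): +7, +9, -1, -4, +8, -9, +8, -5, +9
Step 2: Count signs: positive = 5, negative = 4.
Step 3: Under H0: P(positive) = 0.5, so the number of positives S ~ Bin(9, 0.5).
Step 4: Two-sided exact p-value = sum of Bin(9,0.5) probabilities at or below the observed probability = 1.000000.
Step 5: alpha = 0.1. fail to reject H0.

n_eff = 9, pos = 5, neg = 4, p = 1.000000, fail to reject H0.


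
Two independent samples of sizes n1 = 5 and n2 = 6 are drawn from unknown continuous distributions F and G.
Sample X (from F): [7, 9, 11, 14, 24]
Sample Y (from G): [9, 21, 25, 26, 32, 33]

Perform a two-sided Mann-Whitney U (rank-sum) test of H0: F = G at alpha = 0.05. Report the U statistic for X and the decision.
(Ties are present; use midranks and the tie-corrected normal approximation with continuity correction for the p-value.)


Step 1: Combine and sort all 11 observations; assign midranks.
sorted (value, group): (7,X), (9,X), (9,Y), (11,X), (14,X), (21,Y), (24,X), (25,Y), (26,Y), (32,Y), (33,Y)
ranks: 7->1, 9->2.5, 9->2.5, 11->4, 14->5, 21->6, 24->7, 25->8, 26->9, 32->10, 33->11
Step 2: Rank sum for X: R1 = 1 + 2.5 + 4 + 5 + 7 = 19.5.
Step 3: U_X = R1 - n1(n1+1)/2 = 19.5 - 5*6/2 = 19.5 - 15 = 4.5.
       U_Y = n1*n2 - U_X = 30 - 4.5 = 25.5.
Step 4: Ties are present, so use the tie-corrected normal approximation (with continuity correction) for the p-value.
Step 5: p-value = 0.067264; compare to alpha = 0.05. fail to reject H0.

U_X = 4.5, p = 0.067264, fail to reject H0 at alpha = 0.05.
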